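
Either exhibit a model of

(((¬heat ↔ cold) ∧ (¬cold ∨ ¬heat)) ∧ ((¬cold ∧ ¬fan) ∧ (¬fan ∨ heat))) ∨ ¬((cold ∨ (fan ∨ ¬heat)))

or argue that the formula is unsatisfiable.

cold = False, heat = True, fan = False

  (((¬heat ↔ cold) ∧ (¬cold ∨ ¬heat)) ∧ ((¬cold ∧ ¬fan) ∧ (¬fan ∨ heat))) ∨ ¬((cold ∨ (fan ∨ ¬heat))) = True
    ((¬heat ↔ cold) ∧ (¬cold ∨ ¬heat)) ∧ ((¬cold ∧ ¬fan) ∧ (¬fan ∨ heat)) = True
      (¬heat ↔ cold) ∧ (¬cold ∨ ¬heat) = True
        ¬heat ↔ cold = True
          ¬heat = False
        ¬cold ∨ ¬heat = True
          ¬cold = True
          ¬heat = False
      (¬cold ∧ ¬fan) ∧ (¬fan ∨ heat) = True
        ¬cold ∧ ¬fan = True
          ¬cold = True
          ¬fan = True
        ¬fan ∨ heat = True
          ¬fan = True
    ¬((cold ∨ (fan ∨ ¬heat))) = True
      cold ∨ (fan ∨ ¬heat) = False
        fan ∨ ¬heat = False
          ¬heat = False
The formula evaluates to True.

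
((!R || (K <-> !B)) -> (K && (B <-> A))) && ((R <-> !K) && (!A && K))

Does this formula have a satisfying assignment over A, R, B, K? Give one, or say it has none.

A=F; R=F; B=F; K=T

  (!R || (K <-> !B)) -> (K && (B <-> A)) = True
    !R || (K <-> !B) = True
      !R = True
      K <-> !B = True
        !B = True
    K && (B <-> A) = True
      B <-> A = True
  (R <-> !K) && (!A && K) = True
    R <-> !K = True
      !K = False
    !A && K = True
      !A = True
Both conjuncts True, so the formula holds.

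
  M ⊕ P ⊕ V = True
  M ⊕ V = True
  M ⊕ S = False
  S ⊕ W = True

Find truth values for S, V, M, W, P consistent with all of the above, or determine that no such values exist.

S=F, V=T, M=F, W=T, P=F

M ⊕ P ⊕ V = F ⊕ F ⊕ T = True ✓
M ⊕ V = F ⊕ T = True ✓
M ⊕ S = F ⊕ F = False ✓
S ⊕ W = F ⊕ T = True ✓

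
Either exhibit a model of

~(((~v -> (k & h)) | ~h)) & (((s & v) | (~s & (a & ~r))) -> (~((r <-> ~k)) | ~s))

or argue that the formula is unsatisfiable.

a = False, h = True, v = False, s = False, r = False, k = False

  ~(((~v -> (k & h)) | ~h)) = True
    (~v -> (k & h)) | ~h = False
      ~v -> (k & h) = False
        ~v = True
        k & h = False
      ~h = False
  ((s & v) | (~s & (a & ~r))) -> (~((r <-> ~k)) | ~s) = True
    (s & v) | (~s & (a & ~r)) = False
      s & v = False
      ~s & (a & ~r) = False
        ~s = True
        a & ~r = False
          ~r = True
    ~((r <-> ~k)) | ~s = True
      ~((r <-> ~k)) = True
        r <-> ~k = False
          ~k = True
      ~s = True
Both conjuncts True, so the formula holds.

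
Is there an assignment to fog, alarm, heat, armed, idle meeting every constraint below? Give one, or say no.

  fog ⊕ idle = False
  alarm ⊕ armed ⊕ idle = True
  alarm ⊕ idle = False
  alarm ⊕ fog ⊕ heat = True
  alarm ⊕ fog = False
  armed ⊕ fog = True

fog = False, alarm = False, heat = True, armed = True, idle = False

fog ⊕ idle = F ⊕ F = False ✓
alarm ⊕ armed ⊕ idle = F ⊕ T ⊕ F = True ✓
alarm ⊕ idle = F ⊕ F = False ✓
alarm ⊕ fog ⊕ heat = F ⊕ F ⊕ T = True ✓
alarm ⊕ fog = F ⊕ F = False ✓
armed ⊕ fog = T ⊕ F = True ✓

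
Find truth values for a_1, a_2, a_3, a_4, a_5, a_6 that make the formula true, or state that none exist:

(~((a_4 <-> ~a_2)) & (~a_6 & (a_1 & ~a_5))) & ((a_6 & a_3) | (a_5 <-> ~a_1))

a_1: True, a_2: True, a_3: False, a_4: True, a_5: False, a_6: False

  ~((a_4 <-> ~a_2)) & (~a_6 & (a_1 & ~a_5)) = True
    ~((a_4 <-> ~a_2)) = True
      a_4 <-> ~a_2 = False
        ~a_2 = False
    ~a_6 & (a_1 & ~a_5) = True
      ~a_6 = True
      a_1 & ~a_5 = True
        ~a_5 = True
  (a_6 & a_3) | (a_5 <-> ~a_1) = True
    a_6 & a_3 = False
    a_5 <-> ~a_1 = True
      ~a_1 = False
Both conjuncts True, so the formula holds.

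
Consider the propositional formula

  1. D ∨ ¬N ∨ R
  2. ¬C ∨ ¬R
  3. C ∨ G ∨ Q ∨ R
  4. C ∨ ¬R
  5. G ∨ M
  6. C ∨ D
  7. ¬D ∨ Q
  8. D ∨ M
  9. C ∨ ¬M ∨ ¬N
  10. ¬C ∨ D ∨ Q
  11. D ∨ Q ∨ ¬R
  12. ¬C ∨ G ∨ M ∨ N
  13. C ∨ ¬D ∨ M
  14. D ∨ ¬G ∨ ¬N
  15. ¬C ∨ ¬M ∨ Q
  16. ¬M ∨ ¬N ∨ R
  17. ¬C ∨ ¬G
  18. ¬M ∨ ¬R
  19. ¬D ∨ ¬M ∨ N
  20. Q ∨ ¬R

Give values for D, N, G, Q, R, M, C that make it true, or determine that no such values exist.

Set D = False.
  then (C ∨ D) forces C = True.
  then (D ∨ M) forces M = True.
  then (¬C ∨ D ∨ Q) forces Q = True.
  then (¬C ∨ ¬G) forces G = False.
  then (¬M ∨ ¬R) forces R = False.
  then (D ∨ ¬N ∨ R) forces N = False.
All clauses satisfied.

D = False, N = False, G = False, Q = True, R = False, M = True, C = True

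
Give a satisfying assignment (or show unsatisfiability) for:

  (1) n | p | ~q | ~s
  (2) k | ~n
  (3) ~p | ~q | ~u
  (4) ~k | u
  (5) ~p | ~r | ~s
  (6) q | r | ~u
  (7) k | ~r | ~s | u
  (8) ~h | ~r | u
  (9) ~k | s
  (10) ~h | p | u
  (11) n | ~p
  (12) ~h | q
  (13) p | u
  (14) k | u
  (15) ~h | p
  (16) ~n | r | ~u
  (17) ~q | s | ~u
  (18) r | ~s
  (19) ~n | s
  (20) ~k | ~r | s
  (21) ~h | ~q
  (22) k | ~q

q=F, r=T, n=T, p=F, h=F, s=T, k=T, u=T

Set q = False.
  then (~h | q) forces h = False.
Try r = False:
  (q | r | ~u) forces u = False.
  (~k | u) forces k = False.
  clause (k | u) is falsified — backtrack.
So r = True.
Set n = True.
  then (k | ~n) forces k = True.
  then (~k | u) forces u = True.
  then (~k | s) forces s = True.
  then (~p | ~r | ~s) forces p = False.
All clauses satisfied.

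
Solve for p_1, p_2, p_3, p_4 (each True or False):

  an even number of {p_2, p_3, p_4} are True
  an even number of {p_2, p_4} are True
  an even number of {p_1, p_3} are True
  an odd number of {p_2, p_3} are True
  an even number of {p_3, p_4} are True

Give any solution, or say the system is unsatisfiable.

UNSATISFIABLE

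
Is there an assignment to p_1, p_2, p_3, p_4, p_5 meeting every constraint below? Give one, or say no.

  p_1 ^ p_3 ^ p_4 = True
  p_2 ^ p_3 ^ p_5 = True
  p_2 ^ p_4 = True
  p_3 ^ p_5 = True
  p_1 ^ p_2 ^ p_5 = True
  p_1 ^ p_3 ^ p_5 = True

p_1 = False, p_2 = False, p_3 = False, p_4 = True, p_5 = True

p_1 ^ p_3 ^ p_4 = F ^ F ^ T = True ✓
p_2 ^ p_3 ^ p_5 = F ^ F ^ T = True ✓
p_2 ^ p_4 = F ^ T = True ✓
p_3 ^ p_5 = F ^ T = True ✓
p_1 ^ p_2 ^ p_5 = F ^ F ^ T = True ✓
p_1 ^ p_3 ^ p_5 = F ^ F ^ T = True ✓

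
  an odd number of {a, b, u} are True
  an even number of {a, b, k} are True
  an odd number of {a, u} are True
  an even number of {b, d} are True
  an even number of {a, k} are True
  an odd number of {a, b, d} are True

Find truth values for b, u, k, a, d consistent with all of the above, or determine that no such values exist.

b=F, u=F, k=T, a=T, d=F

{a, b, u}: 1 true → odd ✓
{a, b, k}: 2 true → even ✓
{a, u}: 1 true → odd ✓
{b, d}: 0 true → even ✓
{a, k}: 2 true → even ✓
{a, b, d}: 1 true → odd ✓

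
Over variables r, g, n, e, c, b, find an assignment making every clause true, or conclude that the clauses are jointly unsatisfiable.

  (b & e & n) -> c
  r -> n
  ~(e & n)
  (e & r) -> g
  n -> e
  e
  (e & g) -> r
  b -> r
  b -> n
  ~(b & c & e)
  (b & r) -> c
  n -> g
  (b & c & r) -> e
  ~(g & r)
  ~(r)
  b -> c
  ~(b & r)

r = False; g = False; n = False; e = True; c = True; b = False

Unit clause (e) forces e = True.
In (~e | ~n) only ~n is left, so n = False.
In (n | ~r) only ~r is left, so r = False.
In (~b | n) only ~b is left, so b = False.
In (~e | ~g | r) only ~g is left, so g = False.
Set c = True.
All clauses satisfied.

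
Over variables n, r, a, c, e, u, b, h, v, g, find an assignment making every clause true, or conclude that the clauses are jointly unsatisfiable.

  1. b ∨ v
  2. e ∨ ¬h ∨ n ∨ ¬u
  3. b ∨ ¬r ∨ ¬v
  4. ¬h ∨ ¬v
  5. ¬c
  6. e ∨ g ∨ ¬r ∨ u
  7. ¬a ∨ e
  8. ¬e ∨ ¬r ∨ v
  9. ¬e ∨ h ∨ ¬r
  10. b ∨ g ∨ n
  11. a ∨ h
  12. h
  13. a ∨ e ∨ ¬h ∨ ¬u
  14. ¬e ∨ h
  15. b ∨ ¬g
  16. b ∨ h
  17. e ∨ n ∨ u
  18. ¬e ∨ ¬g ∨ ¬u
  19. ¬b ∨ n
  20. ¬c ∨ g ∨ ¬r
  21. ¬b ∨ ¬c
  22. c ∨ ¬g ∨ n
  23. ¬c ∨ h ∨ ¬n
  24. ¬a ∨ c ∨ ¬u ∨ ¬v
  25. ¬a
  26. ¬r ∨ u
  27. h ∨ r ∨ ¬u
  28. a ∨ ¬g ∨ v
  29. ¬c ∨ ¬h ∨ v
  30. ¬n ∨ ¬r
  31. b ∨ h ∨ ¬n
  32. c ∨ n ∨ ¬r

Unit clause (¬c) forces c = False.
Unit clause (h) forces h = True.
Unit clause (¬a) forces a = False.
In (¬h ∨ ¬v) only ¬v is left, so v = False.
In (a ∨ ¬g ∨ v) only ¬g is left, so g = False.
In (b ∨ v) only b is left, so b = True.
In (¬b ∨ n) only n is left, so n = True.
In (¬n ∨ ¬r) only ¬r is left, so r = False.
Set e = True.
Set u = False.
All clauses satisfied.

n=T, r=F, a=F, c=F, e=T, u=F, b=T, h=T, v=F, g=F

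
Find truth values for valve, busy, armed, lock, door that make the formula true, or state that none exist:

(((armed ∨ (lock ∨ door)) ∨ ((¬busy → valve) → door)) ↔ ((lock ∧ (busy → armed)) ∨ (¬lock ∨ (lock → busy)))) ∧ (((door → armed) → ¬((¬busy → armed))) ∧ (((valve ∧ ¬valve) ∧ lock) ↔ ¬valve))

valve: True, busy: False, armed: False, lock: True, door: False

  ((armed ∨ (lock ∨ door)) ∨ ((¬busy → valve) → door)) ↔ ((lock ∧ (busy → armed)) ∨ (¬lock ∨ (lock → busy))) = True
    (armed ∨ (lock ∨ door)) ∨ ((¬busy → valve) → door) = True
      armed ∨ (lock ∨ door) = True
        lock ∨ door = True
      (¬busy → valve) → door = False
        ¬busy → valve = True
          ¬busy = True
    (lock ∧ (busy → armed)) ∨ (¬lock ∨ (lock → busy)) = True
      lock ∧ (busy → armed) = True
        busy → armed = True
      ¬lock ∨ (lock → busy) = False
        ¬lock = False
        lock → busy = False
  ((door → armed) → ¬((¬busy → armed))) ∧ (((valve ∧ ¬valve) ∧ lock) ↔ ¬valve) = True
    (door → armed) → ¬((¬busy → armed)) = True
      door → armed = True
      ¬((¬busy → armed)) = True
        ¬busy → armed = False
          ¬busy = True
    ((valve ∧ ¬valve) ∧ lock) ↔ ¬valve = True
      (valve ∧ ¬valve) ∧ lock = False
        valve ∧ ¬valve = False
          ¬valve = False
      ¬valve = False
Both conjuncts True, so the formula holds.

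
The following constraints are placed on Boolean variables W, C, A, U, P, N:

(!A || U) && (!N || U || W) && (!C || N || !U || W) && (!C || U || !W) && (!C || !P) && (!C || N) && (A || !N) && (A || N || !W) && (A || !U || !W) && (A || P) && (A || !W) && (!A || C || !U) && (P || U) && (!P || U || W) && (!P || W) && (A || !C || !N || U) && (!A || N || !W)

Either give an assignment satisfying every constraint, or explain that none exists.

Set W = True.
  then (A || !W) forces A = True.
  then (!A || N || !W) forces N = True.
  then (!A || U) forces U = True.
  then (!A || C || !U) forces C = True.
  then (!C || !P) forces P = False.
All clauses satisfied.

W = True, C = True, A = True, U = True, P = False, N = True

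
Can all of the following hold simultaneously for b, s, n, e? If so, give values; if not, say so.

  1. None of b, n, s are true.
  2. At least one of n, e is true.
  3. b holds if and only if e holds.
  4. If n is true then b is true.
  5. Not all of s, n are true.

Case e = True:
  (1) forces b = False.
  Constraint (3) is violated (b=F, e=T) — contradiction.
Case e = False:
  (1) forces b = False.
  (1) forces n = False.
  Constraint (2) is violated (n=F, e=F) — contradiction.
Both cases fail — unsatisfiable.

UNSATISFIABLE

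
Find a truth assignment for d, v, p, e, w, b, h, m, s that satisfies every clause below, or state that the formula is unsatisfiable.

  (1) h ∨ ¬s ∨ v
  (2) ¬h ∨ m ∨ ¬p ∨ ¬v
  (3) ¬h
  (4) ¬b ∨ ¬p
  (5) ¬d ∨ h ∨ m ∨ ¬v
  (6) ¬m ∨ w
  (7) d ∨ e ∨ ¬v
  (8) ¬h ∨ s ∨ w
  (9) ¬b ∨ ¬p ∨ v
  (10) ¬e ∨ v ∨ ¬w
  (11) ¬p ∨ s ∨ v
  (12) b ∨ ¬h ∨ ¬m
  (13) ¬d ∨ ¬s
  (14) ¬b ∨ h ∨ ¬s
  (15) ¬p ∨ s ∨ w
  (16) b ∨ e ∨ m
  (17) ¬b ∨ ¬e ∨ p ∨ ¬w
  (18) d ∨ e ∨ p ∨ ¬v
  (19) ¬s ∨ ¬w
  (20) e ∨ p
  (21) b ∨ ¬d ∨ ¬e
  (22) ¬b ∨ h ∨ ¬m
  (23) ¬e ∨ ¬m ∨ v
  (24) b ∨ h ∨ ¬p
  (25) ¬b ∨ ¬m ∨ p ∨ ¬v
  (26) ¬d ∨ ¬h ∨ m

d=F, v=T, p=F, e=T, w=T, b=F, h=F, m=T, s=F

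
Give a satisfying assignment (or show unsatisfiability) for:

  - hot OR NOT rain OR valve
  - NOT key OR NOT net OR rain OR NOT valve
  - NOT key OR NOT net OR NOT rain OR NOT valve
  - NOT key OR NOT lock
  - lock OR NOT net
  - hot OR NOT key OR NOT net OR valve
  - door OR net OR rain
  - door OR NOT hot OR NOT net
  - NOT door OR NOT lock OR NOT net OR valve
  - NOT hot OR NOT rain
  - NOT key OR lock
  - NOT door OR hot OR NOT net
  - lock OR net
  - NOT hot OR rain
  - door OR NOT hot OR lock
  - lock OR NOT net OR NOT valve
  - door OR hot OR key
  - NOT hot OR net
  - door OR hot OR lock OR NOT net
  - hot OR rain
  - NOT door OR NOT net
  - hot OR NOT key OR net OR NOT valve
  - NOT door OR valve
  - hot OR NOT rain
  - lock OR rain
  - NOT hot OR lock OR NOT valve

The formula is unsatisfiable.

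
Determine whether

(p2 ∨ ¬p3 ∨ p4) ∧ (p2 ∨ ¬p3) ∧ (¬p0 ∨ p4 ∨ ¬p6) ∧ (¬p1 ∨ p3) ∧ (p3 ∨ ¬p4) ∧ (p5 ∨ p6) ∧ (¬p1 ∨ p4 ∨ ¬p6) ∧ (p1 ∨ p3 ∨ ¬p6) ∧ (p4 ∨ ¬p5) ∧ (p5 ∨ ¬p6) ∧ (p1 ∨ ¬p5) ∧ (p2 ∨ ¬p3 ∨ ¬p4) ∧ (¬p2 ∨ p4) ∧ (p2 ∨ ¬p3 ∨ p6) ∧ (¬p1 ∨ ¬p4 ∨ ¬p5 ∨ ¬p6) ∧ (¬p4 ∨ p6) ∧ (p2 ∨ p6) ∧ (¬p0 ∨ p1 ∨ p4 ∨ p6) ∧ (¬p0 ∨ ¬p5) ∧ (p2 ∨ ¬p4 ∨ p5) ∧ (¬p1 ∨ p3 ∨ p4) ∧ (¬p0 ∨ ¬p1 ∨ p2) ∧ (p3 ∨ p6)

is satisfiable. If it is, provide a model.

Unsatisfiable — no assignment works.

Case p5 = True:
  (p4 ∨ ¬p5) forces p4 = True.
  (p3 ∨ ¬p4) forces p3 = True.
  (p2 ∨ ¬p3) forces p2 = True.
  (p1 ∨ ¬p5) forces p1 = True.
  (¬p1 ∨ ¬p4 ∨ ¬p5 ∨ ¬p6) forces p6 = False.
  Clause (¬p4 ∨ p6) is falsified — contradiction.
Case p5 = False:
  (p5 ∨ p6) forces p6 = True.
  Clause (p5 ∨ ¬p6) is falsified — contradiction.
Both cases fail, so the formula is unsatisfiable.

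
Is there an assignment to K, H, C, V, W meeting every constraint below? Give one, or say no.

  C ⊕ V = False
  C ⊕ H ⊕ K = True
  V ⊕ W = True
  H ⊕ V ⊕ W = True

K = True, H = False, C = False, V = False, W = True

C ⊕ V = F ⊕ F = False ✓
C ⊕ H ⊕ K = F ⊕ F ⊕ T = True ✓
V ⊕ W = F ⊕ T = True ✓
H ⊕ V ⊕ W = F ⊕ F ⊕ T = True ✓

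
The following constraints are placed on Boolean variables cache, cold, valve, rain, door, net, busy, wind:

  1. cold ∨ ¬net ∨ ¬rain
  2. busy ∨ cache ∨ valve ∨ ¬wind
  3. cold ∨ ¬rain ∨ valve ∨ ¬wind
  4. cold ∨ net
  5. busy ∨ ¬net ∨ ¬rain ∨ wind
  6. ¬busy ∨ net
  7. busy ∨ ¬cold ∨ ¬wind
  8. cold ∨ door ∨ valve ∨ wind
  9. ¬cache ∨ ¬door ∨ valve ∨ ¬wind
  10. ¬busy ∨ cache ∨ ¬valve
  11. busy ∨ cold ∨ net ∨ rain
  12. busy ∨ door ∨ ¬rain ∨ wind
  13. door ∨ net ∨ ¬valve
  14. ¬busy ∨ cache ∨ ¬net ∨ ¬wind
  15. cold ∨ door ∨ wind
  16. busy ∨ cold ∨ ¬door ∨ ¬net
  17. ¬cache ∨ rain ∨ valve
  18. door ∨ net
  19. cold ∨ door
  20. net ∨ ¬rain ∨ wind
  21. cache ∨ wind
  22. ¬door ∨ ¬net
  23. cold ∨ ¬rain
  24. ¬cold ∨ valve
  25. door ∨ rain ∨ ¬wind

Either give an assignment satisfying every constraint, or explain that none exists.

Set cache = True.
Try cold = False:
  (cold ∨ net) forces net = True.
  (cold ∨ ¬net ∨ ¬rain) forces rain = False.
  (¬cache ∨ rain ∨ valve) forces valve = True.
  (cold ∨ door) forces door = True.
  clause (¬door ∨ ¬net) is falsified — backtrack.
So cold = True.
  then (¬cold ∨ valve) forces valve = True.
Set rain = True.
Set door = False.
  then (door ∨ net ∨ ¬valve) forces net = True.
Try busy = False:
  (busy ∨ ¬net ∨ ¬rain ∨ wind) forces wind = True.
  clause (busy ∨ ¬cold ∨ ¬wind) is falsified — backtrack.
So busy = True.
Set wind = True.
All clauses satisfied.

cache = True; cold = True; valve = True; rain = True; door = False; net = True; busy = True; wind = True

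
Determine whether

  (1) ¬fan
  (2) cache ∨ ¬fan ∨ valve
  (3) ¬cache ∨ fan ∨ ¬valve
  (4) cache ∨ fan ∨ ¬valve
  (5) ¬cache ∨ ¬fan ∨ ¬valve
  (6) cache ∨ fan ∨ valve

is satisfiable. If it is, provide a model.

valve = False; fan = False; cache = True

Unit clause (¬fan) forces fan = False.
Set valve = False.
  then (cache ∨ fan ∨ valve) forces cache = True.
All clauses satisfied.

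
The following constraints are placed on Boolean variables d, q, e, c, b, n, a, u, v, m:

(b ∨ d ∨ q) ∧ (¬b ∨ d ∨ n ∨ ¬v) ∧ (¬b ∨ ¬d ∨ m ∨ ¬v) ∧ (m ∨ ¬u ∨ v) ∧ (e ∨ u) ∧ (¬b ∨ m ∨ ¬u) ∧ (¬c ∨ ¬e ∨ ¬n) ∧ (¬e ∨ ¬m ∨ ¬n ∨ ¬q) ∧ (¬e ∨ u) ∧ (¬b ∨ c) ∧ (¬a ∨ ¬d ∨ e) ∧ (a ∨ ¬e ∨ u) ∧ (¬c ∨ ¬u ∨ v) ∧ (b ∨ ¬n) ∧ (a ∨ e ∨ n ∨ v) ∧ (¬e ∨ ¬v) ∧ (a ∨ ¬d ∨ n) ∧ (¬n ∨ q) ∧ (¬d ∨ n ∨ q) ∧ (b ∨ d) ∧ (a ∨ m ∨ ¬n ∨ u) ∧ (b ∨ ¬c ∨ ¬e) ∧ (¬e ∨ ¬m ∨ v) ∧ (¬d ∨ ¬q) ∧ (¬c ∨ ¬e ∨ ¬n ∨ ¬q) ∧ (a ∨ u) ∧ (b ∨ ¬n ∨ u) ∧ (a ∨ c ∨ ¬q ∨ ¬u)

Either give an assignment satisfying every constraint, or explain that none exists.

Try d = True:
  (¬d ∨ ¬q) forces q = False.
  (¬n ∨ q) forces n = False.
  clause (¬d ∨ n ∨ q) is falsified — backtrack.
So d = False.
  then (b ∨ d) forces b = True.
  then (¬b ∨ c) forces c = True.
Set q = True.
Set e = False.
  then (e ∨ u) forces u = True.
  then (¬b ∨ m ∨ ¬u) forces m = True.
  then (¬c ∨ ¬u ∨ v) forces v = True.
  then (¬b ∨ d ∨ n ∨ ¬v) forces n = True.
Set a = True.
All clauses satisfied.

d: False, q: True, e: False, c: True, b: True, n: True, a: True, u: True, v: True, m: True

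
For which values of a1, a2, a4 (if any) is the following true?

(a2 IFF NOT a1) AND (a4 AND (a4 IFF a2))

a1 = False, a2 = True, a4 = True

  a2 IFF NOT a1 = True
    NOT a1 = True
  a4 AND (a4 IFF a2) = True
    a4 IFF a2 = True
Both conjuncts True, so the formula holds.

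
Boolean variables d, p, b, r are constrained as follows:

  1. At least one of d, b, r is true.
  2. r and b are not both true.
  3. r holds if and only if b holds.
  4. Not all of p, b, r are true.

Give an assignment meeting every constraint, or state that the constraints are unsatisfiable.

d = True, p = True, b = False, r = False

  (1) {d, b, r}: 1 true — at least one ✓
  (2) r=F, b=F — not both ✓
  (3) r=F, b=F — same ✓
  (4) {p, b, r}: 1/3 true — not all ✓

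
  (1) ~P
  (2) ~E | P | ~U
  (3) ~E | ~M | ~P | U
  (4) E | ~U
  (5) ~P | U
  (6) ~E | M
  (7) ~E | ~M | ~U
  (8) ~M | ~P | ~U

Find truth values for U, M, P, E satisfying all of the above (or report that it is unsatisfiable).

U = False; M = True; P = False; E = True

Unit clause (~P) forces P = False.
Try U = True:
  (~E | P | ~U) forces E = False.
  clause (E | ~U) is falsified — backtrack.
So U = False.
Set M = True.
Set E = True.
All clauses satisfied.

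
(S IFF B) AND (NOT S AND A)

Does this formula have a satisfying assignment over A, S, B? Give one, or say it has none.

A: True, S: False, B: False

  S IFF B = True
  NOT S AND A = True
    NOT S = True
Both conjuncts True, so the formula holds.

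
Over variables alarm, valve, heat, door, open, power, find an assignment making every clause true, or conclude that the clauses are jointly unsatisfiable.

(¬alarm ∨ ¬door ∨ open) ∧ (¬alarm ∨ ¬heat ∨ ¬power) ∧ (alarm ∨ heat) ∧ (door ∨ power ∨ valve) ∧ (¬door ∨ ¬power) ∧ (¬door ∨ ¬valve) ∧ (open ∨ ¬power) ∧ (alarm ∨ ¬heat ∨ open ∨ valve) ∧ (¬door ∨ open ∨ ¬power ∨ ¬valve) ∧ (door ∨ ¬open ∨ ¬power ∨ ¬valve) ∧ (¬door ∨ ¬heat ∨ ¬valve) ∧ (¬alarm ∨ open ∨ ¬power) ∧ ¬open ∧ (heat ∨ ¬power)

Unit clause (¬open) forces open = False.
In (open ∨ ¬power) only ¬power is left, so power = False.
Set alarm = True.
  then (¬alarm ∨ ¬door ∨ open) forces door = False.
  then (door ∨ power ∨ valve) forces valve = True.
Set heat = True.
All clauses satisfied.

alarm = True, valve = True, heat = True, door = False, open = False, power = False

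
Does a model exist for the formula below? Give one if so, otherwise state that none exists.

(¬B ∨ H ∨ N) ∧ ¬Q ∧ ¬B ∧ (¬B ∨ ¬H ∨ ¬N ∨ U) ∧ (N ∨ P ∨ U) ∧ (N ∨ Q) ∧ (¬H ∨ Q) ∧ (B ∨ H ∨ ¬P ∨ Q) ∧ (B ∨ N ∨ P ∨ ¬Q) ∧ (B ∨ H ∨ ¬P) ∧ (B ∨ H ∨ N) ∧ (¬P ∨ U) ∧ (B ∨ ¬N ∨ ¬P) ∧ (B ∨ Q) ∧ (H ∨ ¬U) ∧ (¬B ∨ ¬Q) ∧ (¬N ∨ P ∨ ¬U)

Case Q = True:
  Clause (¬Q) is falsified — contradiction.
Case Q = False:
  (¬B) forces B = False.
  Clause (B ∨ Q) is falsified — contradiction.
Both cases fail, so the formula is unsatisfiable.

UNSATISFIABLE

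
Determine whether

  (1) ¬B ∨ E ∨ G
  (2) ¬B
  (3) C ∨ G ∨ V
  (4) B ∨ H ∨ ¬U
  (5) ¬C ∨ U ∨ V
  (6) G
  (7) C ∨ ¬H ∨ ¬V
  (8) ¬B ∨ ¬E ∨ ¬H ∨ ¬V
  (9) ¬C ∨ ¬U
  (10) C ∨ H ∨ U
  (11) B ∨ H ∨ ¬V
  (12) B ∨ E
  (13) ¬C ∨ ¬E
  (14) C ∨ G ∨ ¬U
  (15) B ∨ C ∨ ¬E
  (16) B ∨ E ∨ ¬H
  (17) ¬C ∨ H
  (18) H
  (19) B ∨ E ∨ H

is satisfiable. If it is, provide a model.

Case G = True:
  (¬B) forces B = False.
  (B ∨ E) forces E = True.
  (¬C ∨ ¬E) forces C = False.
  Clause (B ∨ C ∨ ¬E) is falsified — contradiction.
Case G = False:
  Clause (G) is falsified — contradiction.
Both cases fail, so the formula is unsatisfiable.

Unsatisfiable — no assignment works.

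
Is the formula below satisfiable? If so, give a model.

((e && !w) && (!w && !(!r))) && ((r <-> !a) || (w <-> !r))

w: False; e: True; a: True; r: True

  (e && !w) && (!w && !(!r)) = True
    e && !w = True
      !w = True
    !w && !(!r) = True
      !w = True
      !(!r) = True
        !r = False
  (r <-> !a) || (w <-> !r) = True
    r <-> !a = False
      !a = False
    w <-> !r = True
      !r = False
Both conjuncts True, so the formula holds.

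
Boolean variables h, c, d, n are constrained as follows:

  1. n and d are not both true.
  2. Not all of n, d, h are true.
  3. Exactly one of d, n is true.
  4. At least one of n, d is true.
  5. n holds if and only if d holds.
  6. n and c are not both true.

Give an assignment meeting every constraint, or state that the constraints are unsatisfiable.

Case d = True:
  (1) with d=T forces n = False.
  Constraint (5) is violated (n=F, d=T) — contradiction.
Case d = False:
  (3) with d=F forces n = True.
  Constraint (5) is violated (n=T, d=F) — contradiction.
Both cases fail — unsatisfiable.

The formula is unsatisfiable.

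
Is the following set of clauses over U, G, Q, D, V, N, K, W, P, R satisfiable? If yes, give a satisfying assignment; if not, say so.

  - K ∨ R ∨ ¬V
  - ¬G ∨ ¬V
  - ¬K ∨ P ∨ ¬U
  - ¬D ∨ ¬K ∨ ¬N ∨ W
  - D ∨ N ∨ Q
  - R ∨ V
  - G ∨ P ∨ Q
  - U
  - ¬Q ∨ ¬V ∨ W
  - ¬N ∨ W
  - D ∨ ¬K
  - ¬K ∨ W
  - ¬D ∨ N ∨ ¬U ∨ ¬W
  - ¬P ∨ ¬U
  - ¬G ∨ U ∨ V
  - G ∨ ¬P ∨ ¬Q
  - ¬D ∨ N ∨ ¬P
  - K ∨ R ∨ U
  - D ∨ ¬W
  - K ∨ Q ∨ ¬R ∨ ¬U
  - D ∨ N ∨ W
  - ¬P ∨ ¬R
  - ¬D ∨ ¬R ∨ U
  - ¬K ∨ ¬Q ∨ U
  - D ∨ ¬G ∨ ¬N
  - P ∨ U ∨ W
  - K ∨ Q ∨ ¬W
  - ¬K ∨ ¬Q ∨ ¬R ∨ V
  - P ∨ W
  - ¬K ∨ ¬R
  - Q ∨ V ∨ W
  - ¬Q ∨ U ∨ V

U: True, G: True, Q: True, D: True, V: False, N: True, K: False, W: True, P: False, R: True

Unit clause (U) forces U = True.
In (¬P ∨ ¬U) only ¬P is left, so P = False.
In (P ∨ W) only W is left, so W = True.
In (¬K ∨ P ∨ ¬U) only ¬K is left, so K = False.
In (D ∨ ¬W) only D is left, so D = True.
In (K ∨ Q ∨ ¬W) only Q is left, so Q = True.
In (¬D ∨ N ∨ ¬U ∨ ¬W) only N is left, so N = True.
Set G = True.
  then (¬G ∨ ¬V) forces V = False.
  then (R ∨ V) forces R = True.
All clauses satisfied.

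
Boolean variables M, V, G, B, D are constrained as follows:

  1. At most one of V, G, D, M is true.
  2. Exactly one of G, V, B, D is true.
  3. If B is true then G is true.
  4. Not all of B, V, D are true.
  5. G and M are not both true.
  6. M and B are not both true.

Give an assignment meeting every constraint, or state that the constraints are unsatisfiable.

M = False, V = True, G = False, B = False, D = False

  (1) {V, G, D, M}: 1 true — at most one ✓
  (2) {G, V, B, D}: 1 true — exactly one ✓
  (3) B=F ⇒ G: vacuous ✓
  (4) {B, V, D}: 1/3 true — not all ✓
  (5) G=F, M=F — not both ✓
  (6) M=F, B=F — not both ✓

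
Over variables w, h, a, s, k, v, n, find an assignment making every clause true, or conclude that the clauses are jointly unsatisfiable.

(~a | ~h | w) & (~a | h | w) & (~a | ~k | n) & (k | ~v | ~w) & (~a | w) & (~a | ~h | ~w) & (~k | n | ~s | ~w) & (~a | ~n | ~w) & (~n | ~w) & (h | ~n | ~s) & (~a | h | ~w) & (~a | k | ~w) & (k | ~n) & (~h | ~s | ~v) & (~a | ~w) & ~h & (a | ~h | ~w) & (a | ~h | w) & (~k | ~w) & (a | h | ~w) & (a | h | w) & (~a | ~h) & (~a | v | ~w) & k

Case h = True:
  Clause (~h) is falsified — contradiction.
Case h = False:
  (k) forces k = True.
  (~k | ~w) forces w = False.
  (~a | h | w) forces a = False.
  Clause (a | h | w) is falsified — contradiction.
Both cases fail, so the formula is unsatisfiable.

Unsatisfiable — no assignment works.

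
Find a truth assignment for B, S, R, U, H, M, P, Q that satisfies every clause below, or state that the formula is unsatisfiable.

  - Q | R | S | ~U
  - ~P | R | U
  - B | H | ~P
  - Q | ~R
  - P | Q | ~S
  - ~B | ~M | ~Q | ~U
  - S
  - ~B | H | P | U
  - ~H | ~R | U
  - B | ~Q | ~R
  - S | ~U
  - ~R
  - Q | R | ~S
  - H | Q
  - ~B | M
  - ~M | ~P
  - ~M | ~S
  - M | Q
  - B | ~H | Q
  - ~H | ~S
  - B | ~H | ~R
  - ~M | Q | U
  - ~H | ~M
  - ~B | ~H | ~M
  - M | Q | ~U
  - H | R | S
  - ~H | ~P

Unit clause (S) forces S = True.
Unit clause (~R) forces R = False.
In (Q | R | ~S) only Q is left, so Q = True.
In (~M | ~S) only ~M is left, so M = False.
In (~H | ~S) only ~H is left, so H = False.
In (~B | M) only ~B is left, so B = False.
In (B | H | ~P) only ~P is left, so P = False.
Set U = False.
All clauses satisfied.

B = False; S = True; R = False; U = False; H = False; M = False; P = False; Q = True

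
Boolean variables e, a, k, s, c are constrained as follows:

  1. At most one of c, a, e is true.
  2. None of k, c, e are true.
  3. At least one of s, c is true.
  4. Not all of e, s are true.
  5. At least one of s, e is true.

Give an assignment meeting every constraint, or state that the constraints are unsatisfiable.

e: False, a: True, k: False, s: True, c: False

  (1) {c, a, e}: 1 true — at most one ✓
  (2) {k, c, e}: 0 true — none ✓
  (3) {s, c}: 1 true — at least one ✓
  (4) {e, s}: 1/2 true — not all ✓
  (5) {s, e}: 1 true — at least one ✓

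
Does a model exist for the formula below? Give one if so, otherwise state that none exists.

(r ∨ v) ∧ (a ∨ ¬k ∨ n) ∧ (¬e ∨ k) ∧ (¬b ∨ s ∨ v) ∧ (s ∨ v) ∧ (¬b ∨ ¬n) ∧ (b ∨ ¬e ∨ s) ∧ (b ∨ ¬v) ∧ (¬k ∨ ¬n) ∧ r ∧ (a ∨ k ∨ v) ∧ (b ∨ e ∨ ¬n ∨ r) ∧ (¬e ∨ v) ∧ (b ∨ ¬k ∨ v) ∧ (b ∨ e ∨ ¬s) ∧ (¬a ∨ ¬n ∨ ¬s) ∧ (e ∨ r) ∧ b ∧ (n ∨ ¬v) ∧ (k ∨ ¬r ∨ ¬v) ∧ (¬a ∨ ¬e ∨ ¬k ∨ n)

e = False, r = True, a = True, s = True, v = False, k = False, n = False, b = True

Unit clause (r) forces r = True.
Unit clause (b) forces b = True.
In (¬b ∨ ¬n) only ¬n is left, so n = False.
In (n ∨ ¬v) only ¬v is left, so v = False.
In (¬b ∨ s ∨ v) only s is left, so s = True.
In (¬e ∨ v) only ¬e is left, so e = False.
Try a = False:
  (a ∨ ¬k ∨ n) forces k = False.
  clause (a ∨ k ∨ v) is falsified — backtrack.
So a = True.
Set k = False.
All clauses satisfied.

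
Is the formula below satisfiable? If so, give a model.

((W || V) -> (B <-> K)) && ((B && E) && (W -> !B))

W: False, E: True, B: True, V: False, K: True

  (W || V) -> (B <-> K) = True
    W || V = False
    B <-> K = True
  (B && E) && (W -> !B) = True
    B && E = True
    W -> !B = True
      !B = False
Both conjuncts True, so the formula holds.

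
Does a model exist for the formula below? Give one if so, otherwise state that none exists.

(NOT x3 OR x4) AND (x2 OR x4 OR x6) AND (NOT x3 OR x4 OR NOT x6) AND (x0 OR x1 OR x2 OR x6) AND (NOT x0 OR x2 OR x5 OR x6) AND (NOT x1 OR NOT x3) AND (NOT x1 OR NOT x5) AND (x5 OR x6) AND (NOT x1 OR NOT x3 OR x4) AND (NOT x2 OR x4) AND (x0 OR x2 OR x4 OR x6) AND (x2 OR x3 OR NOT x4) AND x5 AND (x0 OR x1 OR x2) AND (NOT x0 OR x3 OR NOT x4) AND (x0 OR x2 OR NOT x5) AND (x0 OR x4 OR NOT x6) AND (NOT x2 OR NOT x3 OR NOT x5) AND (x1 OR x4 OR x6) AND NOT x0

Unit clause (x5) forces x5 = True.
Unit clause (NOT x0) forces x0 = False.
In (NOT x1 OR NOT x5) only NOT x1 is left, so x1 = False.
In (x0 OR x1 OR x2) only x2 is left, so x2 = True.
In (NOT x2 OR NOT x3 OR NOT x5) only NOT x3 is left, so x3 = False.
In (NOT x2 OR x4) only x4 is left, so x4 = True.
Set x6 = False.
All clauses satisfied.

x0: False; x1: False; x2: True; x3: False; x4: True; x5: True; x6: False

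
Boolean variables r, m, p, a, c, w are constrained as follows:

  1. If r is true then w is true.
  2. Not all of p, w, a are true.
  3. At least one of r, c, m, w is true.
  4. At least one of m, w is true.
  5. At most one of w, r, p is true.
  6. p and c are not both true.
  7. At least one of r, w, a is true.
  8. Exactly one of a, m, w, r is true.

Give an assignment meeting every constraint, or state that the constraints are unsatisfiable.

r: False, m: False, p: False, a: False, c: True, w: True

  (1) r=F ⇒ w: vacuous ✓
  (2) {p, w, a}: 1/3 true — not all ✓
  (3) {r, c, m, w}: 2 true — at least one ✓
  (4) {m, w}: 1 true — at least one ✓
  (5) {w, r, p}: 1 true — at most one ✓
  (6) p=F, c=T — not both ✓
  (7) {r, w, a}: 1 true — at least one ✓
  (8) {a, m, w, r}: 1 true — exactly one ✓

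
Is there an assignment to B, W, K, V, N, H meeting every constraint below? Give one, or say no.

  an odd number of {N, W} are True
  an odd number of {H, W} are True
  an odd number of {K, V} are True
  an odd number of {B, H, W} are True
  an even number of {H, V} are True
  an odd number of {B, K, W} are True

UNSATISFIABLE

Adding constraints 3, 4, 5, 6 mod 2: every variable appears an even number of times on the left, so the left side is 0.
But the right sides sum to 1 (mod 2). 0 ≠ 1 — the system is inconsistent.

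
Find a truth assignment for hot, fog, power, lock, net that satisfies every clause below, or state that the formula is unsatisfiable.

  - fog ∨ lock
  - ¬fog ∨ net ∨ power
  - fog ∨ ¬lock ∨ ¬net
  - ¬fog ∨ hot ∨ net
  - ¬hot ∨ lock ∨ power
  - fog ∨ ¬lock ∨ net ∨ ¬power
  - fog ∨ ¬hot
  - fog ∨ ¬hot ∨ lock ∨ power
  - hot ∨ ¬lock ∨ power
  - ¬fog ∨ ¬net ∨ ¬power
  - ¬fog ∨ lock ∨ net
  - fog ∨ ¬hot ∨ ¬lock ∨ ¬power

hot=T; fog=T; power=T; lock=T; net=F

Set hot = True.
  then (fog ∨ ¬hot) forces fog = True.
Set power = True.
  then (¬fog ∨ ¬net ∨ ¬power) forces net = False.
  then (¬fog ∨ lock ∨ net) forces lock = True.
All clauses satisfied.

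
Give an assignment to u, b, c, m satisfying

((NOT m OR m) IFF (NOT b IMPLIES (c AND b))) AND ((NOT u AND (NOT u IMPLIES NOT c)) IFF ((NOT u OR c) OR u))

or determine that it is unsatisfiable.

u = False, b = True, c = False, m = True

  (NOT m OR m) IFF (NOT b IMPLIES (c AND b)) = True
    NOT m OR m = True
      NOT m = False
    NOT b IMPLIES (c AND b) = True
      NOT b = False
      c AND b = False
  (NOT u AND (NOT u IMPLIES NOT c)) IFF ((NOT u OR c) OR u) = True
    NOT u AND (NOT u IMPLIES NOT c) = True
      NOT u = True
      NOT u IMPLIES NOT c = True
        NOT u = True
        NOT c = True
    (NOT u OR c) OR u = True
      NOT u OR c = True
        NOT u = True
Both conjuncts True, so the formula holds.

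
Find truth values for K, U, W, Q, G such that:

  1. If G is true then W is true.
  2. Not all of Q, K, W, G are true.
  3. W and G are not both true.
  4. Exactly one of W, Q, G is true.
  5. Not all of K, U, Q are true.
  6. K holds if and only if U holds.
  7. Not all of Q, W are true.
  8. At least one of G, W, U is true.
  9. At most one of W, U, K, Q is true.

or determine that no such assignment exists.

K = False, U = False, W = True, Q = False, G = False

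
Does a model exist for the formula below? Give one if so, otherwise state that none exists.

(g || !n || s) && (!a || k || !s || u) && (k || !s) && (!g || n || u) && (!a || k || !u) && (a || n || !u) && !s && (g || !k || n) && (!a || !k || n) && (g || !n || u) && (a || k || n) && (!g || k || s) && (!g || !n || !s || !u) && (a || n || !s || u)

Unit clause (!s) forces s = False.
Set u = True.
Try k = False:
  (!a || k || !u) forces a = False.
  (a || n || !u) forces n = True.
  (g || !n || s) forces g = True.
  clause (!g || k || s) is falsified — backtrack.
So k = True.
Set a = False.
  then (a || n || !u) forces n = True.
  then (g || !n || s) forces g = True.
All clauses satisfied.

s = False; u = True; k = True; a = False; n = True; g = True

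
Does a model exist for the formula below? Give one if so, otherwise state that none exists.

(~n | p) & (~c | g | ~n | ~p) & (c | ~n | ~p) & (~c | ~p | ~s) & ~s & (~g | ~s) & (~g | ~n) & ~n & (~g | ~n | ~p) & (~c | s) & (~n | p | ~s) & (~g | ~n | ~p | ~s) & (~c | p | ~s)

n: False; c: False; s: False; p: False; g: False

Unit clause (~s) forces s = False.
Unit clause (~n) forces n = False.
In (~c | s) only ~c is left, so c = False.
Set p = False.
Set g = False.
All clauses satisfied.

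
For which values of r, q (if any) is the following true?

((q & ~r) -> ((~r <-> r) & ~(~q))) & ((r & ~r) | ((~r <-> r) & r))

The conjunct (r & ~r) | ((~r <-> r) & r) is unsatisfiable on its own:
  r=F: evaluates to False.
  r=T: evaluates to False.
So the whole conjunction is unsatisfiable.

Unsatisfiable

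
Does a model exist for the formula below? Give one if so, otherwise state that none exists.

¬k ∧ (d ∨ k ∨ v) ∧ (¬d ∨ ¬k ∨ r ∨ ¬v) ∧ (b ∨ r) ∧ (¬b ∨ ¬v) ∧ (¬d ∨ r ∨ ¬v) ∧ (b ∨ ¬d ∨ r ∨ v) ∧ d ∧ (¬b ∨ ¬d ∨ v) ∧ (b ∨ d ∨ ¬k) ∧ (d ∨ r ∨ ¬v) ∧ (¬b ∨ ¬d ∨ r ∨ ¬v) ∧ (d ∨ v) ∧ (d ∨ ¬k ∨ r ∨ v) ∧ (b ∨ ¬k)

Unit clause (¬k) forces k = False.
Unit clause (d) forces d = True.
Set r = True.
Try b = True:
  (¬b ∨ ¬v) forces v = False.
  clause (¬b ∨ ¬d ∨ v) is falsified — backtrack.
So b = False.
Set v = True.
All clauses satisfied.

d = True, r = True, b = False, k = False, v = True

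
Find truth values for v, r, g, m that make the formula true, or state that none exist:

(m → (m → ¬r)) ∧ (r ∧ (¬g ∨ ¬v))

v = False; r = True; g = False; m = False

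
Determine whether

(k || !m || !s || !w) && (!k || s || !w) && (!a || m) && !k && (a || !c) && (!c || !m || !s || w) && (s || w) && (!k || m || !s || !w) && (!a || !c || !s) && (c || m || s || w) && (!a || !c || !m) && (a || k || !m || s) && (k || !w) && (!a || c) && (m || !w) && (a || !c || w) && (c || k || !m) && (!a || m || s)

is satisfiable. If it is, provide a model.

Unit clause (!k) forces k = False.
In (k || !w) only !w is left, so w = False.
In (s || w) only s is left, so s = True.
Try a = True:
  (!a || m) forces m = True.
  (!c || !m || !s || w) forces c = False.
  clause (!a || c) is falsified — backtrack.
So a = False.
  then (a || !c) forces c = False.
  then (c || k || !m) forces m = False.
All clauses satisfied.

s = True, k = False, w = False, a = False, m = False, c = False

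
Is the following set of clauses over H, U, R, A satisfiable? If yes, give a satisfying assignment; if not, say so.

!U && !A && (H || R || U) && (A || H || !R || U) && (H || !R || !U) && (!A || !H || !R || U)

Unit clause (!U) forces U = False.
Unit clause (!A) forces A = False.
Try H = False:
  (H || R || U) forces R = True.
  clause (A || H || !R || U) is falsified — backtrack.
So H = True.
Set R = True.
Check each clause:
  (!U): !U holds.
  (!A): !A holds.
  (H || R || U): H holds.
  (A || H || !R || U): H holds.
  (H || !R || !U): H holds.
  (!A || !H || !R || U): !A holds.
All clauses satisfied.

H = True, U = False, R = True, A = False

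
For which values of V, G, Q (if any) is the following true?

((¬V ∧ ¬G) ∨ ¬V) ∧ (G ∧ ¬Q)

V: False, G: True, Q: False

  (¬V ∧ ¬G) ∨ ¬V = True
    ¬V ∧ ¬G = False
      ¬V = True
      ¬G = False
    ¬V = True
  G ∧ ¬Q = True
    ¬Q = True
Both conjuncts True, so the formula holds.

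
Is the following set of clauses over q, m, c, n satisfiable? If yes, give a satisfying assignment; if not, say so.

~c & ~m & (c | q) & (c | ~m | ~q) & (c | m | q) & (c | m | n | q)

Unit clause (~c) forces c = False.
Unit clause (~m) forces m = False.
In (c | q) only q is left, so q = True.
Set n = False.
Check each clause:
  (~c): ~c holds.
  (~m): ~m holds.
  (c | q): q holds.
  (c | ~m | ~q): ~m holds.
  (c | m | q): q holds.
  (c | m | n | q): q holds.
All clauses satisfied.

q: True; m: False; c: False; n: False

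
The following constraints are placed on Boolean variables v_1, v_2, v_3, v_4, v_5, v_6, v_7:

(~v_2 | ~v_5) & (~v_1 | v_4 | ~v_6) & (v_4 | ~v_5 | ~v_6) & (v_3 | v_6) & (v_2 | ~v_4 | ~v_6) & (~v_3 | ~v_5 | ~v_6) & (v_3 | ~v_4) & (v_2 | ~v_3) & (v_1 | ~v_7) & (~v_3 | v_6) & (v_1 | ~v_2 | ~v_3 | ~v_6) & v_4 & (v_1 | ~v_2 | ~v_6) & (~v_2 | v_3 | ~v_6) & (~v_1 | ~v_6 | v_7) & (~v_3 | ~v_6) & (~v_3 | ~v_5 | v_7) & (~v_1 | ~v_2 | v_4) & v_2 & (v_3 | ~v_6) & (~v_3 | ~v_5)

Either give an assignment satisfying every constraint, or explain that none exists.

Case v_2 = True:
  (~v_2 | ~v_5) forces v_5 = False.
  (v_4) forces v_4 = True.
  (v_3 | ~v_4) forces v_3 = True.
  (~v_3 | v_6) forces v_6 = True.
  Clause (~v_3 | ~v_6) is falsified — contradiction.
Case v_2 = False:
  Clause (v_2) is falsified — contradiction.
Both cases fail, so the formula is unsatisfiable.

No satisfying assignment exists.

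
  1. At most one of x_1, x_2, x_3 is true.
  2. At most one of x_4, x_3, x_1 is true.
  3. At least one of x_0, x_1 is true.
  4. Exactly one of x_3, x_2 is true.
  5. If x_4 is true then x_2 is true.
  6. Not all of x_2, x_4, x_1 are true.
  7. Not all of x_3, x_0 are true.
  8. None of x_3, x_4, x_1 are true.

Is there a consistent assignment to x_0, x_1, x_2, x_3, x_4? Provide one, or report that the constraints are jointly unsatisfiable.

x_0 = True, x_1 = False, x_2 = True, x_3 = False, x_4 = False

  (1) {x_1, x_2, x_3}: 1 true — at most one ✓
  (2) {x_4, x_3, x_1}: 0 true — at most one ✓
  (3) {x_0, x_1}: 1 true — at least one ✓
  (4) {x_3, x_2}: 1 true — exactly one ✓
  (5) x_4=F ⇒ x_2: vacuous ✓
  (6) {x_2, x_4, x_1}: 1/3 true — not all ✓
  (7) {x_3, x_0}: 1/2 true — not all ✓
  (8) {x_3, x_4, x_1}: 0 true — none ✓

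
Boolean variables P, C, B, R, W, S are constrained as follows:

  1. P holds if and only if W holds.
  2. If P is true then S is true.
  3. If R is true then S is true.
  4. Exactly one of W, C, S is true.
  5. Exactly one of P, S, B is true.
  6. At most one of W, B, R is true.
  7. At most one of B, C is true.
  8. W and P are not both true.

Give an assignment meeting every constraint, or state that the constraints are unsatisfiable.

P: False, C: False, B: False, R: False, W: False, S: True

  (1) P=F, W=F — same ✓
  (2) P=F ⇒ S: vacuous ✓
  (3) R=F ⇒ S: vacuous ✓
  (4) {W, C, S}: 1 true — exactly one ✓
  (5) {P, S, B}: 1 true — exactly one ✓
  (6) {W, B, R}: 0 true — at most one ✓
  (7) {B, C}: 0 true — at most one ✓
  (8) W=F, P=F — not both ✓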